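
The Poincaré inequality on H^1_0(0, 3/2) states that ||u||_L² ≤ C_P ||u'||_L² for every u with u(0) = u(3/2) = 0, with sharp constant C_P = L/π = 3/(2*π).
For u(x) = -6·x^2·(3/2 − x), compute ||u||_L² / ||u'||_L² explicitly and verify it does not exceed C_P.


||u||_L² / ||u'||_L² = 3*sqrt(14)/28 < C_P = 3/(2*π).

u(x) = -6·x^2·(3/2 − x), so u'(x) = 18*x*(x - 1).
u(x) = -6·x^2·(3/2 − x) vanishes at x = 0 and x = 3/2, so u ∈ H^1_0(0, 3/2). Differentiate via the product rule and integrate the resulting polynomials term by term.
  ∫_0^3/2 u² dx = ∫_0^3/2 (36*x^6 - 108*x^5 + 81*x^4) dx. Term by term:
    ∫_0^3/2 36*x^6 dx = 19683/224;  ∫_0^3/2 -108*x^5 dx = -6561/32;  ∫_0^3/2 81*x^4 dx = 19683/160.
  Sum: 19683/224 − 6561/32 + 19683/160 = 6561/1120.
  ∫_0^3/2 (u')² dx = ∫_0^3/2 (324*x^4 - 648*x^3 + 324*x^2) dx. Term by term:
    ∫_0^3/2 324*x^4 dx = 19683/40;  ∫_0^3/2 -648*x^3 dx = -6561/8;  ∫_0^3/2 324*x^2 dx = 729/2.
  Sum: 19683/40 − 6561/8 + 729/2 = 729/20.
∫_0^3/2 u² dx = 6561/1120, so ||u||_L² = 81*sqrt(70)/280.
∫_0^3/2 (u')² dx = 729/20, so ||u'||_L² = 27*sqrt(5)/10.
Ratio ||u||_L² / ||u'||_L² = 3*sqrt(14)/28.
Sharp Poincaré constant on H^1_0(0, 3/2) is C_P = L/π = 3/(2*π), achieved by sin(2*π/3·x).
A polynomial bump cannot attain the sharp Poincaré constant (only the first sine eigenfunction does), so the ratio is strictly less than C_P, consistent with ||u||_L² ≤ C_P ||u'||_L².


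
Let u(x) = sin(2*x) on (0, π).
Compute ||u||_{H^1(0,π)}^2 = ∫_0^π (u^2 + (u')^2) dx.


||u||_{H^1(0,π)}^2 = 5*π/2

u'(x) = 2*cos(2*x).
Expand u² and (u')² and integrate term by term on (0, π), using: for integers n ≥ 1, ∫_0^π sin²(nx) dx = ∫_0^π cos²(nx) dx = π/2; for n ≠ n', ∫_0^π sin(nx)sin(n'x) dx = ∫_0^π cos(nx)cos(n'x) dx = 0; and by product-to-sum, ∫_0^π sin(nx)cos(n'x) dx = ½∫_0^π [sin((n+n')x) + sin((n−n')x)] dx, which is 0 when n+n' is even and 2n/(n²−n'²) when n+n' is odd (it need not vanish on (0, π)).
  u² squared terms: (1)²·∫sin(2x)² dx = 1·π/2 = π/2.
  So ∫_0^π u² dx = π/2.
  (u')² squared terms: (2)²·∫cos(2x)² dx = 4·π/2 = 2*π.
  So ∫_0^π (u')² dx = 2*π.
||u||_{H^1}^2 = (π/2) + (2*π) = 5*π/2.


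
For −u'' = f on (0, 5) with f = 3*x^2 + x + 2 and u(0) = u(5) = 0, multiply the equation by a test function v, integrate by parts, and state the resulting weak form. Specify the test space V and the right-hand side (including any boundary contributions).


V = H^1_0(0, 5) (so v(0) = v(5) = 0); weak form: ∫_0^5 u'v' dx = ∫_0^5 (3*x^2 + x + 2) v dx for all v ∈ V.

Multiply both sides by a test function v and integrate from 0 to 5:
  ∫_0^5 −u''(x) v(x) dx = ∫_0^5 f(x) v(x) dx.
Integrate the LHS by parts once:
  ∫_0^5 −u'' v dx = −[u'(x) v(x)]_0^5 + ∫_0^5 u'(x) v'(x) dx.
Thus ∫_0^5 u'(x) v'(x) dx = ∫_0^5 f(x) v(x) dx + [u'(x) v(x)]_0^5.
Choose V so that boundary terms are either known or forced to vanish.
u is Dirichlet: u(0) = u(5) = 0. Let V = H^1_0(0, 5); then v(0) = v(5) = 0, and [u' v]_0^5 = 0.
Weak formulation: find u (satisfying any essential BC) such that ∫_0^5 u'(x) v'(x) dx = ∫_0^5 f v dx for all v ∈ V.
Substituting f(x) = 3*x^2 + x + 2, the right-hand side is ∫_0^5 (3*x^2 + x + 2) v dx.


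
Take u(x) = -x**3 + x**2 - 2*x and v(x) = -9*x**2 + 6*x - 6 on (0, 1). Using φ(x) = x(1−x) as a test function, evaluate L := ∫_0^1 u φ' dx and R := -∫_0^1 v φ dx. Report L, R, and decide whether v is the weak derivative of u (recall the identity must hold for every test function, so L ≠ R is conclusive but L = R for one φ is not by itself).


LHS = 19/60, RHS = 19/20. No, v is not the weak derivative of u.

u(x) = -x**3 + x**2 - 2*x, classical derivative u'(x) = -3*x**2 + 2*x - 2.
φ(x) = x(1−x), so φ'(x) = 1 - 2*x.
Note φ(0) = φ(1) = 0, so the boundary term u·φ vanishes.
LHS = ∫_0^1 u(x) φ'(x) dx = ∫_0^1 (2*x^4 - 3*x^3 + 5*x^2 - 2*x) dx. Term by term:
  ∫_0^1 2*x^4 dx = 2/5;  ∫_0^1 -3*x^3 dx = -3/4;  ∫_0^1 5*x^2 dx = 5/3;
  ∫_0^1 -2*x dx = -1.
Sum: 2/5 − 3/4 + 5/3 − 1 = 19/60.
So LHS = 19/60.
∫_0^1 v(x) φ(x) dx = ∫_0^1 (9*x^4 - 15*x^3 + 12*x^2 - 6*x) dx. Term by term:
  ∫_0^1 9*x^4 dx = 9/5;  ∫_0^1 -15*x^3 dx = -15/4;  ∫_0^1 12*x^2 dx = 4;
  ∫_0^1 -6*x dx = -3.
Sum: 9/5 − 15/4 + 4 − 3 = -19/20.
So RHS = -∫_0^1 v(x) φ(x) dx = 19/20.
LHS − RHS = -19/30 ≠ 0, so the identity fails.
(For a valid weak derivative the identity must hold for EVERY test function, in particular this one. The failure shows v is NOT the weak derivative of u.)
Correct weak derivative would be u'(x) = -3*x**2 + 2*x - 2.


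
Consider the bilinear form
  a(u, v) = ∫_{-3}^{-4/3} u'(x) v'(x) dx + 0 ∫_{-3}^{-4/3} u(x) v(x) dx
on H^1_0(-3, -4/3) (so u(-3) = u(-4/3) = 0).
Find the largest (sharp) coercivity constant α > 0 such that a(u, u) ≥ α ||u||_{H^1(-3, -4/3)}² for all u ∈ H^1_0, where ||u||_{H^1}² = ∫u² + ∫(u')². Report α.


α = 9*π^2/(25 + 9*π^2)

Coercivity of a(·,·) on H^1_0(-3, -4/3) means a(u, u) ≥ α ||u||_{H^1}² for every u ∈ H^1_0.
The interval has length L = 5/3, and Poincaré/coercivity depend only on L. Here a(u, u) = ∫(u')² + (0)·∫u².
Here c = 0, so a(u,u) = ∫(u')² alone. The condition a(u,u) ≥ α||u||_{H^1}² reads (1−α)∫(u')² ≥ (α−c)∫u². Any admissible α is ≤ 1 (rapidly oscillating u have ∫u²/∫(u')² → 0), and α = 1 would force 0 ≥ (1−c)∫u², impossible since c < 1; so 1−α > 0. By the sharp Poincaré inequality on H^1_0 of an interval of length L, ∫(u')² ≥ (π/L)²∫u² with equality for the first sine mode sin(π(x−x₀)/L) (x₀ the left endpoint), so the inequality holds for all u iff (1−α)(π/L)² ≥ α − c, i.e. α ≤ ((π/L)² + c)/((π/L)² + 1) = (1 + c(L/π)²)/(1 + (L/π)²). (Direct route, valid since c ≤ 0: Poincaré gives c∫u² ≥ c(L/π)²∫(u')², so a(u,u) ≥ (1 + c(L/π)²)∫(u')², while ||u||_{H^1}² ≤ (1 + (L/π)²)∫(u')²; dividing yields the same α.) With (π/L)² = 9*π^2/25 and c = 0, the largest admissible constant is α = ((π/L)² + c)/((π/L)² + 1).
Simplifying, α = 9*π^2/(25 + 9*π^2).


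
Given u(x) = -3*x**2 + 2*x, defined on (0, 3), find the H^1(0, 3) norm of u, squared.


||u||_{H^1}^2 = 2292/5

The H^1 norm (squared) on an interval (0, L) is
  ||u||_{H^1}^2 = ∫_0^L u(x)^2 dx + ∫_0^L u'(x)^2 dx.
Compute u'(x) = 2 - 6*x.
Then u(x)^2 = 9*x**4 - 12*x**3 + 4*x**2 and u'(x)^2 = 36*x**2 - 24*x + 4.
Integrate each monomial from 0 to 3 using ∫_0^3 c·x^n dx = c·3^(n+1)/(n+1):
  ∫_0^3 u(x)^2 dx = ∫_0^3 (9*x^4 - 12*x^3 + 4*x^2) dx. Term by term:
    ∫_0^3 9*x^4 dx = 2187/5;  ∫_0^3 -12*x^3 dx = -243;  ∫_0^3 4*x^2 dx = 36.
  Sum: 2187/5 − 243 + 36 = 1152/5.
  ∫_0^3 u'(x)^2 dx = ∫_0^3 (36*x^2 - 24*x + 4) dx. Term by term:
    ∫_0^3 36*x^2 dx = 324;  ∫_0^3 -24*x dx = -108;  ∫_0^3 4 dx = 12.
  Sum: 324 − 108 + 12 = 228.
Adding: ||u||_{H^1}^2 = 1152/5 + 228 = 2292/5.


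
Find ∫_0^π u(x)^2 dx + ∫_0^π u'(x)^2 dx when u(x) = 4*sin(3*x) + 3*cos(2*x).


||u||_{H^1(0,π)}^2 = 144 + 205*π/2

u'(x) = -6*sin(2*x) + 12*cos(3*x).
Expand u² and (u')² and integrate term by term on (0, π), using: for integers n ≥ 1, ∫_0^π sin²(nx) dx = ∫_0^π cos²(nx) dx = π/2; for n ≠ n', ∫_0^π sin(nx)sin(n'x) dx = ∫_0^π cos(nx)cos(n'x) dx = 0; and by product-to-sum, ∫_0^π sin(nx)cos(n'x) dx = ½∫_0^π [sin((n+n')x) + sin((n−n')x)] dx, which is 0 when n+n' is even and 2n/(n²−n'²) when n+n' is odd (it need not vanish on (0, π)).
  u² squared terms: (3)²·∫cos(2x)² dx = 9·π/2 = 9*π/2;  (4)²·∫sin(3x)² dx = 16·π/2 = 8*π.
  u² cross terms: 2·(3)·(4)·∫cos(2x)·sin(3x) dx = 24·(6/5) = 144/5.
  So ∫_0^π u² dx = 9*π/2 + 8*π + 144/5 = 144/5 + 25*π/2.
  (u')² squared terms: (-6)²·∫sin(2x)² dx = 36·π/2 = 18*π;  (12)²·∫cos(3x)² dx = 144·π/2 = 72*π.
  (u')² cross terms: 2·(-6)·(12)·∫sin(2x)·cos(3x) dx = -144·(-4/5) = 576/5.
  So ∫_0^π (u')² dx = 18*π + 72*π + 576/5 = 576/5 + 90*π.
||u||_{H^1}^2 = (144/5 + 25*π/2) + (576/5 + 90*π) = 144 + 205*π/2.


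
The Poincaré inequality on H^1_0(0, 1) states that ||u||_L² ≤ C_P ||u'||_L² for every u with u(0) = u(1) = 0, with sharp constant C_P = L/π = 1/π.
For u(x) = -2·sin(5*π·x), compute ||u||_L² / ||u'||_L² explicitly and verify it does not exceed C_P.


||u||_L² / ||u'||_L² = 1/(5*π) < C_P = 1/π.

u(x) = -2·sin(5*π·x), so u'(x) = -10*π*cos(5*π*x).
Writing u(x) = A·sin(kπx/L) with A = -2 and k = 5, use ∫_0^L sin²(kπx/L) dx = L/2 and ∫_0^L cos²(kπx/L) dx = L/2.
u² = 4·sin²(5*π·x) and (u')² = 100*π^2·cos²(5*π·x), and each of sin², cos² integrates to L/2 = 1/2 over (0, 1).
∫_0^1 u² dx = 2, so ||u||_L² = sqrt(2).
∫_0^1 (u')² dx = 50*π^2, so ||u'||_L² = 5*sqrt(2)*π.
Ratio ||u||_L² / ||u'||_L² = 1/(5*π).
Sharp Poincaré constant on H^1_0(0, 1) is C_P = L/π = 1/π, achieved by sin(π·x).
This is the k = 5 harmonic; the ratio L/(kπ) is strictly less than C_P = L/π, consistent with the sharp inequality ||u||_L² ≤ C_P ||u'||_L².


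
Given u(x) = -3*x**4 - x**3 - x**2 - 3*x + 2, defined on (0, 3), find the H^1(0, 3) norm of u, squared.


||u||_{H^1}^2 = 12251283/140

The H^1 norm (squared) on an interval (0, L) is
  ||u||_{H^1}^2 = ∫_0^L u(x)^2 dx + ∫_0^L u'(x)^2 dx.
Compute u'(x) = -12*x**3 - 3*x**2 - 2*x - 3.
Then u(x)^2 = 9*x**8 + 6*x**7 + 7*x**6 + 20*x**5 - 5*x**4 + 2*x**3 + 5*x**2 - 12*x + 4 and u'(x)^2 = 144*x**6 + 72*x**5 + 57*x**4 + 84*x**3 + 22*x**2 + 12*x + 9.
Integrate each monomial from 0 to 3 using ∫_0^3 c·x^n dx = c·3^(n+1)/(n+1):
  ∫_0^3 u(x)^2 dx = ∫_0^3 (9*x^8 + 6*x^7 + 7*x^6 + 20*x^5 - 5*x^4 + 2*x^3 + 5*x^2 - 12*x + 4) dx. Term by term:
    ∫_0^3 9*x^8 dx = 19683;  ∫_0^3 6*x^7 dx = 19683/4;  ∫_0^3 7*x^6 dx = 2187;
    ∫_0^3 20*x^5 dx = 2430;  ∫_0^3 -5*x^4 dx = -243;  ∫_0^3 2*x^3 dx = 81/2;
    ∫_0^3 5*x^2 dx = 45;  ∫_0^3 -12*x dx = -54;  ∫_0^3 4 dx = 12.
  Sum: 19683 + 19683/4 + 2187 + 2430 − 243 + 81/2 + 45 − 54 + 12 = 116085/4.
  ∫_0^3 u'(x)^2 dx = ∫_0^3 (144*x^6 + 72*x^5 + 57*x^4 + 84*x^3 + 22*x^2 + 12*x + 9) dx. Term by term:
    ∫_0^3 144*x^6 dx = 314928/7;  ∫_0^3 72*x^5 dx = 8748;  ∫_0^3 57*x^4 dx = 13851/5;
    ∫_0^3 84*x^3 dx = 1701;  ∫_0^3 22*x^2 dx = 198;  ∫_0^3 12*x dx = 54;
    ∫_0^3 9 dx = 27.
  Sum: 314928/7 + 8748 + 13851/5 + 1701 + 198 + 54 + 27 = 2047077/35.
Adding: ||u||_{H^1}^2 = 116085/4 + 2047077/35 = 12251283/140.


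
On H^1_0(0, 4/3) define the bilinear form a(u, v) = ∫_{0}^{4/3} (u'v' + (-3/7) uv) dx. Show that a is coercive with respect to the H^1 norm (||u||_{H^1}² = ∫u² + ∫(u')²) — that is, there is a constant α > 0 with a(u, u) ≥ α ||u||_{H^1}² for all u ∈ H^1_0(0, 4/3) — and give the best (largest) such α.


α = 3*(-16 + 21*π^2)/(7*(16 + 9*π^2))

Coercivity of a(·,·) on H^1_0(0, 4/3) means a(u, u) ≥ α ||u||_{H^1}² for every u ∈ H^1_0.
The interval has length L = 4/3, and Poincaré/coercivity depend only on L. Here a(u, u) = ∫(u')² + (-3/7)·∫u².
Here c = -3/7 < 0 with |c| < (π/L)² = 9*π^2/16, so coercivity still holds. The condition a(u,u) ≥ α||u||_{H^1}² reads (1−α)∫(u')² ≥ (α−c)∫u². Any admissible α is ≤ 1 (rapidly oscillating u have ∫u²/∫(u')² → 0), and α = 1 would force 0 ≥ (1−c)∫u², impossible since c < 1; so 1−α > 0. By the sharp Poincaré inequality on H^1_0 of an interval of length L, ∫(u')² ≥ (π/L)²∫u² with equality for the first sine mode sin(π(x−x₀)/L) (x₀ the left endpoint), so the inequality holds for all u iff (1−α)(π/L)² ≥ α − c, i.e. α ≤ ((π/L)² + c)/((π/L)² + 1) = (1 + c(L/π)²)/(1 + (L/π)²). (Direct route, valid since c ≤ 0: Poincaré gives c∫u² ≥ c(L/π)²∫(u')², so a(u,u) ≥ (1 + c(L/π)²)∫(u')², while ||u||_{H^1}² ≤ (1 + (L/π)²)∫(u')²; dividing yields the same α.) With (π/L)² = 9*π^2/16 and c = -3/7, the largest admissible constant is α = ((π/L)² + c)/((π/L)² + 1).
Simplifying, α = 3*(-16 + 21*π^2)/(7*(16 + 9*π^2)).


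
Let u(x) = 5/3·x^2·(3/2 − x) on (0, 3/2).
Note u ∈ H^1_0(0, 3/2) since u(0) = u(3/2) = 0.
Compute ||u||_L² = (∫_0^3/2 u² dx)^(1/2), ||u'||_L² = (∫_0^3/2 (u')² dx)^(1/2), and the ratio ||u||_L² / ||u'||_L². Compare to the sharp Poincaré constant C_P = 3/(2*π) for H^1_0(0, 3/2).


||u||_L² / ||u'||_L² = 3*sqrt(14)/28 < C_P = 3/(2*π).

u(x) = 5/3·x^2·(3/2 − x), so u'(x) = 5*x*(1 - x).
u(x) = 5/3·x^2·(3/2 − x) vanishes at x = 0 and x = 3/2, so u ∈ H^1_0(0, 3/2). Differentiate via the product rule and integrate the resulting polynomials term by term.
  ∫_0^3/2 u² dx = ∫_0^3/2 (25*x^6/9 - 25*x^5/3 + 25*x^4/4) dx. Term by term:
    ∫_0^3/2 25*x^6/9 dx = 6075/896;  ∫_0^3/2 -25*x^5/3 dx = -2025/128;  ∫_0^3/2 25*x^4/4 dx = 1215/128.
  Sum: 6075/896 − 2025/128 + 1215/128 = 405/896.
  ∫_0^3/2 (u')² dx = ∫_0^3/2 (25*x^4 - 50*x^3 + 25*x^2) dx. Term by term:
    ∫_0^3/2 25*x^4 dx = 1215/32;  ∫_0^3/2 -50*x^3 dx = -2025/32;  ∫_0^3/2 25*x^2 dx = 225/8.
  Sum: 1215/32 − 2025/32 + 225/8 = 45/16.
∫_0^3/2 u² dx = 405/896, so ||u||_L² = 9*sqrt(70)/112.
∫_0^3/2 (u')² dx = 45/16, so ||u'||_L² = 3*sqrt(5)/4.
Ratio ||u||_L² / ||u'||_L² = 3*sqrt(14)/28.
Sharp Poincaré constant on H^1_0(0, 3/2) is C_P = L/π = 3/(2*π), achieved by sin(2*π/3·x).
A polynomial bump cannot attain the sharp Poincaré constant (only the first sine eigenfunction does), so the ratio is strictly less than C_P, consistent with ||u||_L² ≤ C_P ||u'||_L².


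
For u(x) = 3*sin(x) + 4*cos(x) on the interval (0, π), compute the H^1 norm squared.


||u||_{H^1(0,π)}^2 = 25*π

u'(x) = -4*sin(x) + 3*cos(x).
Expand u² and (u')² and integrate term by term on (0, π), using: for integers n ≥ 1, ∫_0^π sin²(nx) dx = ∫_0^π cos²(nx) dx = π/2; for n ≠ n', ∫_0^π sin(nx)sin(n'x) dx = ∫_0^π cos(nx)cos(n'x) dx = 0; and by product-to-sum, ∫_0^π sin(nx)cos(n'x) dx = ½∫_0^π [sin((n+n')x) + sin((n−n')x)] dx, which is 0 when n+n' is even and 2n/(n²−n'²) when n+n' is odd (it need not vanish on (0, π)).
  u² squared terms: (3)²·∫sin(x)² dx = 9·π/2 = 9*π/2;  (4)²·∫cos(x)² dx = 16·π/2 = 8*π.
  u² cross terms: 2·(3)·(4)·∫sin(x)·cos(x) dx = 24·(0) = 0.
  So ∫_0^π u² dx = 9*π/2 + 8*π + 0 = 25*π/2.
  (u')² squared terms: (-4)²·∫sin(x)² dx = 16·π/2 = 8*π;  (3)²·∫cos(x)² dx = 9·π/2 = 9*π/2.
  (u')² cross terms: 2·(-4)·(3)·∫sin(x)·cos(x) dx = -24·(0) = 0.
  So ∫_0^π (u')² dx = 8*π + 9*π/2 + 0 = 25*π/2.
||u||_{H^1}^2 = (25*π/2) + (25*π/2) = 25*π.


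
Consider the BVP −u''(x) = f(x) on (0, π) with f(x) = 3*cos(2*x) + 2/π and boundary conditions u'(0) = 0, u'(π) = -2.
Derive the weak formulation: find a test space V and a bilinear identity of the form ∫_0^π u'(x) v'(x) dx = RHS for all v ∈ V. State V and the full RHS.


V = H^1(0, π) (v unrestricted at boundary; u is determined up to an additive constant); weak form: ∫_0^π u'v' dx = ∫_0^π (3*cos(2*x) + 2/π) v dx − 2·v(π) for all v ∈ V.

Multiply both sides by a test function v and integrate from 0 to π:
  ∫_0^π −u''(x) v(x) dx = ∫_0^π f(x) v(x) dx.
Integrate the LHS by parts once:
  ∫_0^π −u'' v dx = −[u'(x) v(x)]_0^π + ∫_0^π u'(x) v'(x) dx.
Thus ∫_0^π u'(x) v'(x) dx = ∫_0^π f(x) v(x) dx + [u'(x) v(x)]_0^π.
Choose V so that boundary terms are either known or forced to vanish.
u has inhomogeneous Neumann u'(0) = 0, u'(π) = -2. [u' v]_0^π = (-2)·v(π) − (0)·v(0) = − 2·v(π). Take V = H^1(0, π); boundary term becomes part of RHS.
Weak formulation: find u (satisfying any essential BC) such that ∫_0^π u'(x) v'(x) dx = ∫_0^π f v dx − 2·v(π) for all v ∈ V (Neumann data are natural BCs: they enter the RHS as boundary terms).
Substituting f(x) = 3*cos(2*x) + 2/π, the right-hand side is ∫_0^π (3*cos(2*x) + 2/π) v dx − 2·v(π).
Compatibility check (pure Neumann): taking v ≡ 1 ∈ V gives 0 = ∫_0^π f dx + (-2) − (0), i.e. ∫_0^π f dx must equal u'(0) − u'(π) = 2. Indeed ∫_0^π (3*cos(2*x) + 2/π) dx = 2, so the data are compatible. The solution is then unique only up to an additive constant (fix it e.g. by requiring ∫_0^π u dx = 0).


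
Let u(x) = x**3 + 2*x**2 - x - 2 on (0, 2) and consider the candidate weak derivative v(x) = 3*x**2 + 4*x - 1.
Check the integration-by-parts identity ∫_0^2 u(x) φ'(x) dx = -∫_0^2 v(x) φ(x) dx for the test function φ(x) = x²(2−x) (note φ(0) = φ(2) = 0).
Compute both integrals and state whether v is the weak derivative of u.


LHS = -172/15, RHS = -172/15. Yes, v = u' weakly.

u(x) = x**3 + 2*x**2 - x - 2, classical derivative u'(x) = 3*x**2 + 4*x - 1.
φ(x) = x²(2−x), so φ'(x) = x*(4 - 3*x).
Note φ(0) = φ(2) = 0, so the boundary term u·φ vanishes.
LHS = ∫_0^2 u(x) φ'(x) dx = ∫_0^2 (-3*x^5 - 2*x^4 + 11*x^3 + 2*x^2 - 8*x) dx. Term by term:
  ∫_0^2 -3*x^5 dx = -32;  ∫_0^2 -2*x^4 dx = -64/5;  ∫_0^2 11*x^3 dx = 44;
  ∫_0^2 2*x^2 dx = 16/3;  ∫_0^2 -8*x dx = -16.
Sum: -32 − 64/5 + 44 + 16/3 − 16 = -172/15.
So LHS = -172/15.
∫_0^2 v(x) φ(x) dx = ∫_0^2 (-3*x^5 + 2*x^4 + 9*x^3 - 2*x^2) dx. Term by term:
  ∫_0^2 -3*x^5 dx = -32;  ∫_0^2 2*x^4 dx = 64/5;  ∫_0^2 9*x^3 dx = 36;
  ∫_0^2 -2*x^2 dx = -16/3.
Sum: -32 + 64/5 + 36 − 16/3 = 172/15.
So RHS = -∫_0^2 v(x) φ(x) dx = -172/15.
LHS = RHS, so the identity holds for this test φ.
Moreover u is smooth here and v(x) = u'(x) = 3*x**2 + 4*x - 1 pointwise, so the identity holds for every test function. Hence v is the weak derivative of u.


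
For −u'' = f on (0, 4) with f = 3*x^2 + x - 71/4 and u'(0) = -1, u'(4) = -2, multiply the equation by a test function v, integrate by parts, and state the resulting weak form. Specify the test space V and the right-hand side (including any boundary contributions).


V = H^1(0, 4) (v unrestricted at boundary; u is determined up to an additive constant); weak form: ∫_0^4 u'v' dx = ∫_0^4 (3*x^2 + x - 71/4) v dx − 2·v(4) + v(0) for all v ∈ V.

Multiply both sides by a test function v and integrate from 0 to 4:
  ∫_0^4 −u''(x) v(x) dx = ∫_0^4 f(x) v(x) dx.
Integrate the LHS by parts once:
  ∫_0^4 −u'' v dx = −[u'(x) v(x)]_0^4 + ∫_0^4 u'(x) v'(x) dx.
Thus ∫_0^4 u'(x) v'(x) dx = ∫_0^4 f(x) v(x) dx + [u'(x) v(x)]_0^4.
Choose V so that boundary terms are either known or forced to vanish.
u has inhomogeneous Neumann u'(0) = -1, u'(4) = -2. [u' v]_0^4 = (-2)·v(4) − (-1)·v(0) = − 2·v(4) + v(0). Take V = H^1(0, 4); boundary term becomes part of RHS.
Weak formulation: find u (satisfying any essential BC) such that ∫_0^4 u'(x) v'(x) dx = ∫_0^4 f v dx − 2·v(4) + v(0) for all v ∈ V (Neumann data are natural BCs: they enter the RHS as boundary terms).
Substituting f(x) = 3*x^2 + x - 71/4, the right-hand side is ∫_0^4 (3*x^2 + x - 71/4) v dx − 2·v(4) + v(0).
Compatibility check (pure Neumann): taking v ≡ 1 ∈ V gives 0 = ∫_0^4 f dx + (-2) − (-1), i.e. ∫_0^4 f dx must equal u'(0) − u'(4) = 1. Indeed ∫_0^4 (3*x^2 + x - 71/4) dx = 1, so the data are compatible. The solution is then unique only up to an additive constant (fix it e.g. by requiring ∫_0^4 u dx = 0).


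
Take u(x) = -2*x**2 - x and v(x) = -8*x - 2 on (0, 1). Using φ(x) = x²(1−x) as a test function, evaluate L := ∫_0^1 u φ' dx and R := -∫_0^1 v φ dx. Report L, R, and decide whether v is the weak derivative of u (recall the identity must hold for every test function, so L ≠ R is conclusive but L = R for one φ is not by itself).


LHS = 17/60, RHS = 17/30. No, v is not the weak derivative of u.

u(x) = -2*x**2 - x, classical derivative u'(x) = -4*x - 1.
φ(x) = x²(1−x), so φ'(x) = x*(2 - 3*x).
Note φ(0) = φ(1) = 0, so the boundary term u·φ vanishes.
LHS = ∫_0^1 u(x) φ'(x) dx = ∫_0^1 (6*x^4 - x^3 - 2*x^2) dx. Term by term:
  ∫_0^1 6*x^4 dx = 6/5;  ∫_0^1 -x^3 dx = -1/4;  ∫_0^1 -2*x^2 dx = -2/3.
Sum: 6/5 − 1/4 − 2/3 = 17/60.
So LHS = 17/60.
∫_0^1 v(x) φ(x) dx = ∫_0^1 (8*x^4 - 6*x^3 - 2*x^2) dx. Term by term:
  ∫_0^1 8*x^4 dx = 8/5;  ∫_0^1 -6*x^3 dx = -3/2;  ∫_0^1 -2*x^2 dx = -2/3.
Sum: 8/5 − 3/2 − 2/3 = -17/30.
So RHS = -∫_0^1 v(x) φ(x) dx = 17/30.
LHS − RHS = -17/60 ≠ 0, so the identity fails.
(For a valid weak derivative the identity must hold for EVERY test function, in particular this one. The failure shows v is NOT the weak derivative of u.)
Correct weak derivative would be u'(x) = -4*x - 1.


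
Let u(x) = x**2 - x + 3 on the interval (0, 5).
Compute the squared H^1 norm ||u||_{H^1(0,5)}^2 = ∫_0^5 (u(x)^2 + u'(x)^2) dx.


||u||_{H^1}^2 = 4175/6

The H^1 norm (squared) on an interval (0, L) is
  ||u||_{H^1}^2 = ∫_0^L u(x)^2 dx + ∫_0^L u'(x)^2 dx.
Compute u'(x) = 2*x - 1.
Then u(x)^2 = x**4 - 2*x**3 + 7*x**2 - 6*x + 9 and u'(x)^2 = 4*x**2 - 4*x + 1.
Integrate each monomial from 0 to 5 using ∫_0^5 c·x^n dx = c·5^(n+1)/(n+1):
  ∫_0^5 u(x)^2 dx = ∫_0^5 (x^4 - 2*x^3 + 7*x^2 - 6*x + 9) dx. Term by term:
    ∫_0^5 x^4 dx = 625;  ∫_0^5 -2*x^3 dx = -625/2;  ∫_0^5 7*x^2 dx = 875/3;
    ∫_0^5 -6*x dx = -75;  ∫_0^5 9 dx = 45.
  Sum: 625 − 625/2 + 875/3 − 75 + 45 = 3445/6.
  ∫_0^5 u'(x)^2 dx = ∫_0^5 (4*x^2 - 4*x + 1) dx. Term by term:
    ∫_0^5 4*x^2 dx = 500/3;  ∫_0^5 -4*x dx = -50;  ∫_0^5 1 dx = 5.
  Sum: 500/3 − 50 + 5 = 365/3.
Adding: ||u||_{H^1}^2 = 3445/6 + 365/3 = 4175/6.


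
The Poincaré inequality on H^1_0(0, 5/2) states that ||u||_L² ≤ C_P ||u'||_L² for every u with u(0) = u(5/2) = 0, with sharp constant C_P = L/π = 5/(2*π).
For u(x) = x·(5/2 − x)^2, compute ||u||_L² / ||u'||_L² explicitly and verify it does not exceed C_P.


||u||_L² / ||u'||_L² = 5*sqrt(14)/28 < C_P = 5/(2*π).

u(x) = x·(5/2 − x)^2, so u'(x) = (2*x - 5)*(6*x - 5)/4.
u(x) = x·(5/2 − x)^2 vanishes at x = 0 and x = 5/2, so u ∈ H^1_0(0, 5/2). Differentiate via the product rule and integrate the resulting polynomials term by term.
  ∫_0^5/2 u² dx = ∫_0^5/2 (x^6 - 10*x^5 + 75*x^4/2 - 125*x^3/2 + 625*x^2/16) dx. Term by term:
    ∫_0^5/2 x^6 dx = 78125/896;  ∫_0^5/2 -10*x^5 dx = -78125/192;  ∫_0^5/2 75*x^4/2 dx = 46875/64;
    ∫_0^5/2 -125*x^3/2 dx = -78125/128;  ∫_0^5/2 625*x^2/16 dx = 78125/384.
  Sum: 78125/896 − 78125/192 + 46875/64 − 78125/128 + 78125/384 = 15625/2688.
  ∫_0^5/2 (u')² dx = ∫_0^5/2 (9*x^4 - 60*x^3 + 275*x^2/2 - 125*x + 625/16) dx. Term by term:
    ∫_0^5/2 9*x^4 dx = 5625/32;  ∫_0^5/2 -60*x^3 dx = -9375/16;  ∫_0^5/2 275*x^2/2 dx = 34375/48;
    ∫_0^5/2 -125*x dx = -3125/8;  ∫_0^5/2 625/16 dx = 3125/32.
  Sum: 5625/32 − 9375/16 + 34375/48 − 3125/8 + 3125/32 = 625/48.
∫_0^5/2 u² dx = 15625/2688, so ||u||_L² = 125*sqrt(42)/336.
∫_0^5/2 (u')² dx = 625/48, so ||u'||_L² = 25*sqrt(3)/12.
Ratio ||u||_L² / ||u'||_L² = 5*sqrt(14)/28.
Sharp Poincaré constant on H^1_0(0, 5/2) is C_P = L/π = 5/(2*π), achieved by sin(2*π/5·x).
A polynomial bump cannot attain the sharp Poincaré constant (only the first sine eigenfunction does), so the ratio is strictly less than C_P, consistent with ||u||_L² ≤ C_P ||u'||_L².


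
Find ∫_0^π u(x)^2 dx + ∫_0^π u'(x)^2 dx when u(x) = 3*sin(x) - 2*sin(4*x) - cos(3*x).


||u||_{H^1(0,π)}^2 = 320/7 + 48*π

u'(x) = 3*sin(3*x) + 3*cos(x) - 8*cos(4*x).
Expand u² and (u')² and integrate term by term on (0, π), using: for integers n ≥ 1, ∫_0^π sin²(nx) dx = ∫_0^π cos²(nx) dx = π/2; for n ≠ n', ∫_0^π sin(nx)sin(n'x) dx = ∫_0^π cos(nx)cos(n'x) dx = 0; and by product-to-sum, ∫_0^π sin(nx)cos(n'x) dx = ½∫_0^π [sin((n+n')x) + sin((n−n')x)] dx, which is 0 when n+n' is even and 2n/(n²−n'²) when n+n' is odd (it need not vanish on (0, π)).
  u² squared terms: (-1)²·∫cos(3x)² dx = 1·π/2 = π/2;  (-2)²·∫sin(4x)² dx = 4·π/2 = 2*π;  (3)²·∫sin(x)² dx = 9·π/2 = 9*π/2.
  u² cross terms: 2·(-1)·(-2)·∫cos(3x)·sin(4x) dx = 4·(8/7) = 32/7;  2·(-1)·(3)·∫cos(3x)·sin(x) dx = -6·(0) = 0;  2·(-2)·(3)·∫sin(4x)·sin(x) dx = -12·(0) = 0.
  So ∫_0^π u² dx = π/2 + 2*π + 9*π/2 + 32/7 + 0 + 0 = 32/7 + 7*π.
  (u')² squared terms: (-8)²·∫cos(4x)² dx = 64·π/2 = 32*π;  (3)²·∫cos(x)² dx = 9·π/2 = 9*π/2;  (3)²·∫sin(3x)² dx = 9·π/2 = 9*π/2.
  (u')² cross terms: 2·(-8)·(3)·∫cos(4x)·cos(x) dx = -48·(0) = 0;  2·(-8)·(3)·∫cos(4x)·sin(3x) dx = -48·(-6/7) = 288/7;  2·(3)·(3)·∫cos(x)·sin(3x) dx = 18·(0) = 0.
  So ∫_0^π (u')² dx = 32*π + 9*π/2 + 9*π/2 + 0 + 288/7 + 0 = 288/7 + 41*π.
||u||_{H^1}^2 = (32/7 + 7*π) + (288/7 + 41*π) = 320/7 + 48*π.


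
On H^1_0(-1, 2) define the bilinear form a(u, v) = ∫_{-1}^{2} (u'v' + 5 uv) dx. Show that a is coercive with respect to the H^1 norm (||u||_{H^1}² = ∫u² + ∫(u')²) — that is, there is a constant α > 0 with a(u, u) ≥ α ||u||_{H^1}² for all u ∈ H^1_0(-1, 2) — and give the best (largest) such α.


α = 1

Coercivity of a(·,·) on H^1_0(-1, 2) means a(u, u) ≥ α ||u||_{H^1}² for every u ∈ H^1_0.
The interval has length L = 3, and Poincaré/coercivity depend only on L. Here a(u, u) = ∫(u')² + (5)·∫u².
Here c = 5 ≥ 1, so a(u,u) = ∫(u')² + c∫u² ≥ ∫(u')² + ∫u² = ||u||_{H^1}², i.e. α = 1 works. No larger α is possible: a(u,u) ≥ α||u||_{H^1}² means (1−α)∫(u')² ≥ (α−c)∫u², and for the modes u_n = sin(nπ(x−x₀)/L) (x₀ the left endpoint) one has ∫u_n²/∫(u_n')² = (L/(nπ))² → 0, so a(u_n,u_n)/||u_n||_{H^1}² → 1. Hence the optimal constant is α = 1.
Therefore α = 1.


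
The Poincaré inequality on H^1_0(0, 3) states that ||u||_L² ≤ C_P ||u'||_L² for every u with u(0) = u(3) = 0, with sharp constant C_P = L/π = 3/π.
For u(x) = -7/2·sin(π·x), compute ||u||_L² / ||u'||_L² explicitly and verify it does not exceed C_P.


||u||_L² / ||u'||_L² = 1/π < C_P = 3/π.

u(x) = -7/2·sin(π·x), so u'(x) = -7*π*cos(π*x)/2.
Writing u(x) = A·sin(kπx/L) with A = -7/2 and k = 3, use ∫_0^L sin²(kπx/L) dx = L/2 and ∫_0^L cos²(kπx/L) dx = L/2.
u² = 49/4·sin²(π·x) and (u')² = 49*π^2/4·cos²(π·x), and each of sin², cos² integrates to L/2 = 3/2 over (0, 3).
∫_0^3 u² dx = 147/8, so ||u||_L² = 7*sqrt(6)/4.
∫_0^3 (u')² dx = 147*π^2/8, so ||u'||_L² = 7*sqrt(6)*π/4.
Ratio ||u||_L² / ||u'||_L² = 1/π.
Sharp Poincaré constant on H^1_0(0, 3) is C_P = L/π = 3/π, achieved by sin(π/3·x).
This is the k = 3 harmonic; the ratio L/(kπ) is strictly less than C_P = L/π, consistent with the sharp inequality ||u||_L² ≤ C_P ||u'||_L².


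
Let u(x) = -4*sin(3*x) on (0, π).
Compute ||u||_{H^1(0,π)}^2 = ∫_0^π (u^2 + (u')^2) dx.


||u||_{H^1(0,π)}^2 = 80*π

u'(x) = -12*cos(3*x).
Expand u² and (u')² and integrate term by term on (0, π), using: for integers n ≥ 1, ∫_0^π sin²(nx) dx = ∫_0^π cos²(nx) dx = π/2; for n ≠ n', ∫_0^π sin(nx)sin(n'x) dx = ∫_0^π cos(nx)cos(n'x) dx = 0; and by product-to-sum, ∫_0^π sin(nx)cos(n'x) dx = ½∫_0^π [sin((n+n')x) + sin((n−n')x)] dx, which is 0 when n+n' is even and 2n/(n²−n'²) when n+n' is odd (it need not vanish on (0, π)).
  u² squared terms: (-4)²·∫sin(3x)² dx = 16·π/2 = 8*π.
  So ∫_0^π u² dx = 8*π.
  (u')² squared terms: (-12)²·∫cos(3x)² dx = 144·π/2 = 72*π.
  So ∫_0^π (u')² dx = 72*π.
||u||_{H^1}^2 = (8*π) + (72*π) = 80*π.


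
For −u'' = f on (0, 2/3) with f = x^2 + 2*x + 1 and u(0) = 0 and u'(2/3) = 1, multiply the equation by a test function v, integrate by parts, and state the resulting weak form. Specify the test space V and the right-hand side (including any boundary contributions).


V = {v ∈ H^1(0, 2/3) : v(0) = 0} (test functions vanish at x = 0 where u is specified); weak form: ∫_0^2/3 u'v' dx = ∫_0^2/3 (x^2 + 2*x + 1) v dx + v(2/3) for all v ∈ V.

Multiply both sides by a test function v and integrate from 0 to 2/3:
  ∫_0^2/3 −u''(x) v(x) dx = ∫_0^2/3 f(x) v(x) dx.
Integrate the LHS by parts once:
  ∫_0^2/3 −u'' v dx = −[u'(x) v(x)]_0^2/3 + ∫_0^2/3 u'(x) v'(x) dx.
Thus ∫_0^2/3 u'(x) v'(x) dx = ∫_0^2/3 f(x) v(x) dx + [u'(x) v(x)]_0^2/3.
Choose V so that boundary terms are either known or forced to vanish.
Mixed BC: u(0) = 0 (Dirichlet) and u'(2/3) = 1 (Neumann). Define V = {v ∈ H^1(0, 2/3) : v(0) = 0}. Then [u' v]_0^2/3 = u'(2/3)·v(2/3) − u'(0)·0 = v(2/3).
Weak formulation: find u (satisfying any essential BC) such that ∫_0^2/3 u'(x) v'(x) dx = ∫_0^2/3 f v dx + v(2/3) for all v ∈ V (Dirichlet at 0 absorbed into V; Neumann datum at x = 2/3 contributes the boundary term).
Substituting f(x) = x^2 + 2*x + 1, the right-hand side is ∫_0^2/3 (x^2 + 2*x + 1) v dx + v(2/3).


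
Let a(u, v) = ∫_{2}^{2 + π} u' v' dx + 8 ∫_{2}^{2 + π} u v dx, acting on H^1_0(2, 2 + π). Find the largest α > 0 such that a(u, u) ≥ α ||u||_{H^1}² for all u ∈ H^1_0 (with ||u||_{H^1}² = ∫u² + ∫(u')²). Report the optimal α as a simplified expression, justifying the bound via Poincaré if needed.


α = 1

Coercivity of a(·,·) on H^1_0(2, 2 + π) means a(u, u) ≥ α ||u||_{H^1}² for every u ∈ H^1_0.
The interval has length L = π, and Poincaré/coercivity depend only on L. Here a(u, u) = ∫(u')² + (8)·∫u².
Here c = 8 ≥ 1, so a(u,u) = ∫(u')² + c∫u² ≥ ∫(u')² + ∫u² = ||u||_{H^1}², i.e. α = 1 works. No larger α is possible: a(u,u) ≥ α||u||_{H^1}² means (1−α)∫(u')² ≥ (α−c)∫u², and for the modes u_n = sin(nπ(x−x₀)/L) (x₀ the left endpoint) one has ∫u_n²/∫(u_n')² = (L/(nπ))² → 0, so a(u_n,u_n)/||u_n||_{H^1}² → 1. Hence the optimal constant is α = 1.
Therefore α = 1.


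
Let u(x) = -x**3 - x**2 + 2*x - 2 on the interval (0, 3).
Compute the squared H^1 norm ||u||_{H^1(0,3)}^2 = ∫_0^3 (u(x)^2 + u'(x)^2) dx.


||u||_{H^1}^2 = 36471/35

The H^1 norm (squared) on an interval (0, L) is
  ||u||_{H^1}^2 = ∫_0^L u(x)^2 dx + ∫_0^L u'(x)^2 dx.
Compute u'(x) = -3*x**2 - 2*x + 2.
Then u(x)^2 = x**6 + 2*x**5 - 3*x**4 + 8*x**2 - 8*x + 4 and u'(x)^2 = 9*x**4 + 12*x**3 - 8*x**2 - 8*x + 4.
Integrate each monomial from 0 to 3 using ∫_0^3 c·x^n dx = c·3^(n+1)/(n+1):
  ∫_0^3 u(x)^2 dx = ∫_0^3 (x^6 + 2*x^5 - 3*x^4 + 8*x^2 - 8*x + 4) dx. Term by term:
    ∫_0^3 x^6 dx = 2187/7;  ∫_0^3 2*x^5 dx = 243;  ∫_0^3 -3*x^4 dx = -729/5;
    ∫_0^3 8*x^2 dx = 72;  ∫_0^3 -8*x dx = -36;  ∫_0^3 4 dx = 12.
  Sum: 2187/7 + 243 − 729/5 + 72 − 36 + 12 = 16017/35.
  ∫_0^3 u'(x)^2 dx = ∫_0^3 (9*x^4 + 12*x^3 - 8*x^2 - 8*x + 4) dx. Term by term:
    ∫_0^3 9*x^4 dx = 2187/5;  ∫_0^3 12*x^3 dx = 243;  ∫_0^3 -8*x^2 dx = -72;
    ∫_0^3 -8*x dx = -36;  ∫_0^3 4 dx = 12.
  Sum: 2187/5 + 243 − 72 − 36 + 12 = 2922/5.
Adding: ||u||_{H^1}^2 = 16017/35 + 2922/5 = 36471/35.


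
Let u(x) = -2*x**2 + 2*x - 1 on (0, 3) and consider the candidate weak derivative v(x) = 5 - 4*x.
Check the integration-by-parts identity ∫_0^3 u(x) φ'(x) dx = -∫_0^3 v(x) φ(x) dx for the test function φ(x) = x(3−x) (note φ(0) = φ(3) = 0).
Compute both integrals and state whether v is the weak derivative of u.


LHS = 18, RHS = 9/2. No, v is not the weak derivative of u.

u(x) = -2*x**2 + 2*x - 1, classical derivative u'(x) = 2 - 4*x.
φ(x) = x(3−x), so φ'(x) = 3 - 2*x.
Note φ(0) = φ(3) = 0, so the boundary term u·φ vanishes.
LHS = ∫_0^3 u(x) φ'(x) dx = ∫_0^3 (4*x^3 - 10*x^2 + 8*x - 3) dx. Term by term:
  ∫_0^3 4*x^3 dx = 81;  ∫_0^3 -10*x^2 dx = -90;  ∫_0^3 8*x dx = 36;
  ∫_0^3 -3 dx = -9.
Sum: 81 − 90 + 36 − 9 = 18.
So LHS = 18.
∫_0^3 v(x) φ(x) dx = ∫_0^3 (4*x^3 - 17*x^2 + 15*x) dx. Term by term:
  ∫_0^3 4*x^3 dx = 81;  ∫_0^3 -17*x^2 dx = -153;  ∫_0^3 15*x dx = 135/2.
Sum: 81 − 153 + 135/2 = -9/2.
So RHS = -∫_0^3 v(x) φ(x) dx = 9/2.
LHS − RHS = 27/2 ≠ 0, so the identity fails.
(For a valid weak derivative the identity must hold for EVERY test function, in particular this one. The failure shows v is NOT the weak derivative of u.)
Correct weak derivative would be u'(x) = 2 - 4*x.


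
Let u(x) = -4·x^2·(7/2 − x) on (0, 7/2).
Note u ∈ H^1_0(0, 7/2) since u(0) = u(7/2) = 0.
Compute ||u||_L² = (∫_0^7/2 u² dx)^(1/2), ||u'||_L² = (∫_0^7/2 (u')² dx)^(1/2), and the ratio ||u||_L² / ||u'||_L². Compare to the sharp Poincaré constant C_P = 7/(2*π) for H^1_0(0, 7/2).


||u||_L² / ||u'||_L² = sqrt(14)/4 < C_P = 7/(2*π).

u(x) = -4·x^2·(7/2 − x), so u'(x) = 4*x*(3*x - 7).
u(x) = -4·x^2·(7/2 − x) vanishes at x = 0 and x = 7/2, so u ∈ H^1_0(0, 7/2). Differentiate via the product rule and integrate the resulting polynomials term by term.
  ∫_0^7/2 u² dx = ∫_0^7/2 (16*x^6 - 112*x^5 + 196*x^4) dx. Term by term:
    ∫_0^7/2 16*x^6 dx = 117649/8;  ∫_0^7/2 -112*x^5 dx = -823543/24;  ∫_0^7/2 196*x^4 dx = 823543/40.
  Sum: 117649/8 − 823543/24 + 823543/40 = 117649/120.
  ∫_0^7/2 (u')² dx = ∫_0^7/2 (144*x^4 - 672*x^3 + 784*x^2) dx. Term by term:
    ∫_0^7/2 144*x^4 dx = 151263/10;  ∫_0^7/2 -672*x^3 dx = -50421/2;  ∫_0^7/2 784*x^2 dx = 33614/3.
  Sum: 151263/10 − 50421/2 + 33614/3 = 16807/15.
∫_0^7/2 u² dx = 117649/120, so ||u||_L² = 343*sqrt(30)/60.
∫_0^7/2 (u')² dx = 16807/15, so ||u'||_L² = 49*sqrt(105)/15.
Ratio ||u||_L² / ||u'||_L² = sqrt(14)/4.
Sharp Poincaré constant on H^1_0(0, 7/2) is C_P = L/π = 7/(2*π), achieved by sin(2*π/7·x).
A polynomial bump cannot attain the sharp Poincaré constant (only the first sine eigenfunction does), so the ratio is strictly less than C_P, consistent with ||u||_L² ≤ C_P ||u'||_L².


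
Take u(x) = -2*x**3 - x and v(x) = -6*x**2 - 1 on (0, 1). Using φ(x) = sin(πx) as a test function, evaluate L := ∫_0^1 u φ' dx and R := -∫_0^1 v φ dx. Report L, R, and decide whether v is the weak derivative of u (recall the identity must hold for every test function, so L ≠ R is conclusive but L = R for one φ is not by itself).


LHS = -24/π^3 + 8/π, RHS = -24/π^3 + 8/π. Yes, v = u' weakly.

u(x) = -2*x**3 - x, classical derivative u'(x) = -6*x**2 - 1.
φ(x) = sin(πx), so φ'(x) = π*cos(π*x).
Note φ(0) = φ(1) = 0, so the boundary term u·φ vanishes.
LHS = ∫_0^1 u(x) φ'(x) dx = ∫_0^1 (-2*π*x^3*cos(π*x) - π*x*cos(π*x)) dx. Term by term:
  ∫_0^1 -π*x*cos(π*x) dx = 2/π;  ∫_0^1 -2*π*x^3*cos(π*x) dx = -24/π^3 + 6/π.
Sum: 2/π + -24/π^3 + 6/π = -24/π^3 + 8/π.
So LHS = -24/π^3 + 8/π.
∫_0^1 v(x) φ(x) dx = ∫_0^1 (-6*x^2*sin(π*x) - sin(π*x)) dx. Term by term:
  ∫_0^1 -sin(π*x) dx = -2/π;  ∫_0^1 -6*x^2*sin(π*x) dx = -6/π + 24/π^3.
Sum: -2/π + -6/π + 24/π^3 = -8/π + 24/π^3.
So RHS = -∫_0^1 v(x) φ(x) dx = -24/π^3 + 8/π.
LHS = RHS, so the identity holds for this test φ.
Moreover u is smooth here and v(x) = u'(x) = -6*x**2 - 1 pointwise, so the identity holds for every test function. Hence v is the weak derivative of u.


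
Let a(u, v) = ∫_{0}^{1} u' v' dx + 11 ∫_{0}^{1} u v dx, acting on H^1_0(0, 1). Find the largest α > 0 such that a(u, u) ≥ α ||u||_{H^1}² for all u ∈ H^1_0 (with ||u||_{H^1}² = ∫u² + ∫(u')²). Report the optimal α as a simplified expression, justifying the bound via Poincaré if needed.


α = 1

Coercivity of a(·,·) on H^1_0(0, 1) means a(u, u) ≥ α ||u||_{H^1}² for every u ∈ H^1_0.
The interval has length L = 1, and Poincaré/coercivity depend only on L. Here a(u, u) = ∫(u')² + (11)·∫u².
Here c = 11 ≥ 1, so a(u,u) = ∫(u')² + c∫u² ≥ ∫(u')² + ∫u² = ||u||_{H^1}², i.e. α = 1 works. No larger α is possible: a(u,u) ≥ α||u||_{H^1}² means (1−α)∫(u')² ≥ (α−c)∫u², and for the modes u_n = sin(nπ(x−x₀)/L) (x₀ the left endpoint) one has ∫u_n²/∫(u_n')² = (L/(nπ))² → 0, so a(u_n,u_n)/||u_n||_{H^1}² → 1. Hence the optimal constant is α = 1.
Therefore α = 1.


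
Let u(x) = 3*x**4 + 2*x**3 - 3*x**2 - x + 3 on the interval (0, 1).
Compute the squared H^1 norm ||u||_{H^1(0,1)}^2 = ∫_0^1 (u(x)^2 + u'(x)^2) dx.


||u||_{H^1}^2 = 439/21

The H^1 norm (squared) on an interval (0, L) is
  ||u||_{H^1}^2 = ∫_0^L u(x)^2 dx + ∫_0^L u'(x)^2 dx.
Compute u'(x) = 12*x**3 + 6*x**2 - 6*x - 1.
Then u(x)^2 = 9*x**8 + 12*x**7 - 14*x**6 - 18*x**5 + 23*x**4 + 18*x**3 - 17*x**2 - 6*x + 9 and u'(x)^2 = 144*x**6 + 144*x**5 - 108*x**4 - 96*x**3 + 24*x**2 + 12*x + 1.
Integrate each monomial from 0 to 1 using ∫_0^1 c·x^n dx = c·1^(n+1)/(n+1):
  ∫_0^1 u(x)^2 dx = ∫_0^1 (9*x^8 + 12*x^7 - 14*x^6 - 18*x^5 + 23*x^4 + 18*x^3 - 17*x^2 - 6*x + 9) dx. Term by term:
    ∫_0^1 9*x^8 dx = 1;  ∫_0^1 12*x^7 dx = 3/2;  ∫_0^1 -14*x^6 dx = -2;
    ∫_0^1 -18*x^5 dx = -3;  ∫_0^1 23*x^4 dx = 23/5;  ∫_0^1 18*x^3 dx = 9/2;
    ∫_0^1 -17*x^2 dx = -17/3;  ∫_0^1 -6*x dx = -3;  ∫_0^1 9 dx = 9.
  Sum: 1 + 3/2 − 2 − 3 + 23/5 + 9/2 − 17/3 − 3 + 9 = 104/15.
  ∫_0^1 u'(x)^2 dx = ∫_0^1 (144*x^6 + 144*x^5 - 108*x^4 - 96*x^3 + 24*x^2 + 12*x + 1) dx. Term by term:
    ∫_0^1 144*x^6 dx = 144/7;  ∫_0^1 144*x^5 dx = 24;  ∫_0^1 -108*x^4 dx = -108/5;
    ∫_0^1 -96*x^3 dx = -24;  ∫_0^1 24*x^2 dx = 8;  ∫_0^1 12*x dx = 6;
    ∫_0^1 1 dx = 1.
  Sum: 144/7 + 24 − 108/5 − 24 + 8 + 6 + 1 = 489/35.
Adding: ||u||_{H^1}^2 = 104/15 + 489/35 = 439/21.


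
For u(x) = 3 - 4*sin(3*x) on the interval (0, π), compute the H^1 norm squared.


||u||_{H^1(0,π)}^2 = -16 + 89*π

u'(x) = -12*cos(3*x).
Expand u² and (u')² and integrate term by term on (0, π), using: for integers n ≥ 1, ∫_0^π sin²(nx) dx = ∫_0^π cos²(nx) dx = π/2; for n ≠ n', ∫_0^π sin(nx)sin(n'x) dx = ∫_0^π cos(nx)cos(n'x) dx = 0; and by product-to-sum, ∫_0^π sin(nx)cos(n'x) dx = ½∫_0^π [sin((n+n')x) + sin((n−n')x)] dx, which is 0 when n+n' is even and 2n/(n²−n'²) when n+n' is odd (it need not vanish on (0, π)). For the constant mode: ∫_0^π 1 dx = π, ∫_0^π cos(nx) dx = 0, ∫_0^π sin(nx) dx = (1−(−1)^n)/n.
  u² squared terms: (3)²·∫1 dx = 9·π = 9*π;  (-4)²·∫sin(3x)² dx = 16·π/2 = 8*π.
  u² cross terms: 2·(3)·(-4)·∫1·sin(3x) dx = -24·(2/3) = -16.
  So ∫_0^π u² dx = 9*π + 8*π − 16 = -16 + 17*π.
  (u')² squared terms: (-12)²·∫cos(3x)² dx = 144·π/2 = 72*π.
  So ∫_0^π (u')² dx = 72*π.
||u||_{H^1}^2 = (-16 + 17*π) + (72*π) = -16 + 89*π.


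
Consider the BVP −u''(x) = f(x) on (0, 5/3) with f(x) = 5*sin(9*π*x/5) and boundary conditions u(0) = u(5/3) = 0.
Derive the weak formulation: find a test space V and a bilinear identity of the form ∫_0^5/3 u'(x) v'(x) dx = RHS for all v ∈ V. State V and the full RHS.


V = H^1_0(0, 5/3) (so v(0) = v(5/3) = 0); weak form: ∫_0^5/3 u'v' dx = ∫_0^5/3 (5*sin(9*π*x/5)) v dx for all v ∈ V.

Multiply both sides by a test function v and integrate from 0 to 5/3:
  ∫_0^5/3 −u''(x) v(x) dx = ∫_0^5/3 f(x) v(x) dx.
Integrate the LHS by parts once:
  ∫_0^5/3 −u'' v dx = −[u'(x) v(x)]_0^5/3 + ∫_0^5/3 u'(x) v'(x) dx.
Thus ∫_0^5/3 u'(x) v'(x) dx = ∫_0^5/3 f(x) v(x) dx + [u'(x) v(x)]_0^5/3.
Choose V so that boundary terms are either known or forced to vanish.
u is Dirichlet: u(0) = u(5/3) = 0. Let V = H^1_0(0, 5/3); then v(0) = v(5/3) = 0, and [u' v]_0^5/3 = 0.
Weak formulation: find u (satisfying any essential BC) such that ∫_0^5/3 u'(x) v'(x) dx = ∫_0^5/3 f v dx for all v ∈ V.
Substituting f(x) = 5*sin(9*π*x/5), the right-hand side is ∫_0^5/3 (5*sin(9*π*x/5)) v dx.


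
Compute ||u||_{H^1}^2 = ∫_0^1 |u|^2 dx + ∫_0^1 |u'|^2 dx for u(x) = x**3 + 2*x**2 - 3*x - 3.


||u||_{H^1}^2 = 1193/70

The H^1 norm (squared) on an interval (0, L) is
  ||u||_{H^1}^2 = ∫_0^L u(x)^2 dx + ∫_0^L u'(x)^2 dx.
Compute u'(x) = 3*x**2 + 4*x - 3.
Then u(x)^2 = x**6 + 4*x**5 - 2*x**4 - 18*x**3 - 3*x**2 + 18*x + 9 and u'(x)^2 = 9*x**4 + 24*x**3 - 2*x**2 - 24*x + 9.
Integrate each monomial from 0 to 1 using ∫_0^1 c·x^n dx = c·1^(n+1)/(n+1):
  ∫_0^1 u(x)^2 dx = ∫_0^1 (x^6 + 4*x^5 - 2*x^4 - 18*x^3 - 3*x^2 + 18*x + 9) dx. Term by term:
    ∫_0^1 x^6 dx = 1/7;  ∫_0^1 4*x^5 dx = 2/3;  ∫_0^1 -2*x^4 dx = -2/5;
    ∫_0^1 -18*x^3 dx = -9/2;  ∫_0^1 -3*x^2 dx = -1;  ∫_0^1 18*x dx = 9;
    ∫_0^1 9 dx = 9.
  Sum: 1/7 + 2/3 − 2/5 − 9/2 − 1 + 9 + 9 = 2711/210.
  ∫_0^1 u'(x)^2 dx = ∫_0^1 (9*x^4 + 24*x^3 - 2*x^2 - 24*x + 9) dx. Term by term:
    ∫_0^1 9*x^4 dx = 9/5;  ∫_0^1 24*x^3 dx = 6;  ∫_0^1 -2*x^2 dx = -2/3;
    ∫_0^1 -24*x dx = -12;  ∫_0^1 9 dx = 9.
  Sum: 9/5 + 6 − 2/3 − 12 + 9 = 62/15.
Adding: ||u||_{H^1}^2 = 2711/210 + 62/15 = 1193/70.
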